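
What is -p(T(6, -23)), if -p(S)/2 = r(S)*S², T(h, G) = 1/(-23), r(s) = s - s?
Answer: 0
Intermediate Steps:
r(s) = 0
T(h, G) = -1/23
p(S) = 0 (p(S) = -0*S² = -2*0 = 0)
-p(T(6, -23)) = -1*0 = 0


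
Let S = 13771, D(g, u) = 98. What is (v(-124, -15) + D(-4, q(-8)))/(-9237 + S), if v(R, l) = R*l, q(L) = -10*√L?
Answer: 979/2267 ≈ 0.43185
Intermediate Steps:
(v(-124, -15) + D(-4, q(-8)))/(-9237 + S) = (-124*(-15) + 98)/(-9237 + 13771) = (1860 + 98)/4534 = 1958*(1/4534) = 979/2267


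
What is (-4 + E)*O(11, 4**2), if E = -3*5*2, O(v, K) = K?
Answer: -544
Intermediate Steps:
E = -30 (E = -15*2 = -30)
(-4 + E)*O(11, 4**2) = (-4 - 30)*4**2 = -34*16 = -544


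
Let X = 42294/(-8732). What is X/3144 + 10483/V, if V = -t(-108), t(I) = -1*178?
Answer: 23982212311/407225552 ≈ 58.892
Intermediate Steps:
X = -21147/4366 (X = 42294*(-1/8732) = -21147/4366 ≈ -4.8436)
t(I) = -178
V = 178 (V = -1*(-178) = 178)
X/3144 + 10483/V = -21147/4366/3144 + 10483/178 = -21147/4366*1/3144 + 10483*(1/178) = -7049/4575568 + 10483/178 = 23982212311/407225552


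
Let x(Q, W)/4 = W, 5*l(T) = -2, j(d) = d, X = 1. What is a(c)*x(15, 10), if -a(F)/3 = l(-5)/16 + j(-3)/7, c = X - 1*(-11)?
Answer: 381/7 ≈ 54.429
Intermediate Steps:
l(T) = -⅖ (l(T) = (⅕)*(-2) = -⅖)
x(Q, W) = 4*W
c = 12 (c = 1 - 1*(-11) = 1 + 11 = 12)
a(F) = 381/280 (a(F) = -3*(-⅖/16 - 3/7) = -3*(-⅖*1/16 - 3*⅐) = -3*(-1/40 - 3/7) = -3*(-127/280) = 381/280)
a(c)*x(15, 10) = 381*(4*10)/280 = (381/280)*40 = 381/7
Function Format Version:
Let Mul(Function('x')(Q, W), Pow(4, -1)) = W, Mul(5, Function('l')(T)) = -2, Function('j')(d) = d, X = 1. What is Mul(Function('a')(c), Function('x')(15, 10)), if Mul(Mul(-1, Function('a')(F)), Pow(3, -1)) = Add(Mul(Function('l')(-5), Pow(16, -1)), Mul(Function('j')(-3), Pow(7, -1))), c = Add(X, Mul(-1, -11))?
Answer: Rational(381, 7) ≈ 54.429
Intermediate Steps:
Function('l')(T) = Rational(-2, 5) (Function('l')(T) = Mul(Rational(1, 5), -2) = Rational(-2, 5))
Function('x')(Q, W) = Mul(4, W)
c = 12 (c = Add(1, Mul(-1, -11)) = Add(1, 11) = 12)
Function('a')(F) = Rational(381, 280) (Function('a')(F) = Mul(-3, Add(Mul(Rational(-2, 5), Pow(16, -1)), Mul(-3, Pow(7, -1)))) = Mul(-3, Add(Mul(Rational(-2, 5), Rational(1, 16)), Mul(-3, Rational(1, 7)))) = Mul(-3, Add(Rational(-1, 40), Rational(-3, 7))) = Mul(-3, Rational(-127, 280)) = Rational(381, 280))
Mul(Function('a')(c), Function('x')(15, 10)) = Mul(Rational(381, 280), Mul(4, 10)) = Mul(Rational(381, 280), 40) = Rational(381, 7)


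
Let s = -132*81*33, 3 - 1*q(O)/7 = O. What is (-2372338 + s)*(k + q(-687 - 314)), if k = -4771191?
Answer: 12983173139362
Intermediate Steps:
q(O) = 21 - 7*O
s = -352836 (s = -10692*33 = -352836)
(-2372338 + s)*(k + q(-687 - 314)) = (-2372338 - 352836)*(-4771191 + (21 - 7*(-687 - 314))) = -2725174*(-4771191 + (21 - 7*(-1001))) = -2725174*(-4771191 + (21 + 7007)) = -2725174*(-4771191 + 7028) = -2725174*(-4764163) = 12983173139362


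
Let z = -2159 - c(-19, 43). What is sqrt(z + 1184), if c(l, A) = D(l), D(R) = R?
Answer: 2*I*sqrt(239) ≈ 30.919*I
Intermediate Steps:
c(l, A) = l
z = -2140 (z = -2159 - 1*(-19) = -2159 + 19 = -2140)
sqrt(z + 1184) = sqrt(-2140 + 1184) = sqrt(-956) = 2*I*sqrt(239)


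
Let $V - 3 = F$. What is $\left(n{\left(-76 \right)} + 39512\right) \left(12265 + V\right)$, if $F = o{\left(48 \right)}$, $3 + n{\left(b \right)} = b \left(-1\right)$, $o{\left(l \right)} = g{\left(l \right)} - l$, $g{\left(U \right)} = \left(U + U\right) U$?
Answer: $666136380$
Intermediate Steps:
$g{\left(U \right)} = 2 U^{2}$ ($g{\left(U \right)} = 2 U U = 2 U^{2}$)
$o{\left(l \right)} = - l + 2 l^{2}$ ($o{\left(l \right)} = 2 l^{2} - l = - l + 2 l^{2}$)
$n{\left(b \right)} = -3 - b$ ($n{\left(b \right)} = -3 + b \left(-1\right) = -3 - b$)
$F = 4560$ ($F = 48 \left(-1 + 2 \cdot 48\right) = 48 \left(-1 + 96\right) = 48 \cdot 95 = 4560$)
$V = 4563$ ($V = 3 + 4560 = 4563$)
$\left(n{\left(-76 \right)} + 39512\right) \left(12265 + V\right) = \left(\left(-3 - -76\right) + 39512\right) \left(12265 + 4563\right) = \left(\left(-3 + 76\right) + 39512\right) 16828 = \left(73 + 39512\right) 16828 = 39585 \cdot 16828 = 666136380$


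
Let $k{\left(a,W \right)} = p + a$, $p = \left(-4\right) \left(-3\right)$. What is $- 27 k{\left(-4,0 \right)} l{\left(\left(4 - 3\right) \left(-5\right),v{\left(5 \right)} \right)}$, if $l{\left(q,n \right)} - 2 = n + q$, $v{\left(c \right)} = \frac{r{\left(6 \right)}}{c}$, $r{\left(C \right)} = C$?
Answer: $\frac{1944}{5} \approx 388.8$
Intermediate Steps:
$p = 12$
$v{\left(c \right)} = \frac{6}{c}$
$l{\left(q,n \right)} = 2 + n + q$ ($l{\left(q,n \right)} = 2 + \left(n + q\right) = 2 + n + q$)
$k{\left(a,W \right)} = 12 + a$
$- 27 k{\left(-4,0 \right)} l{\left(\left(4 - 3\right) \left(-5\right),v{\left(5 \right)} \right)} = - 27 \left(12 - 4\right) \left(2 + \frac{6}{5} + \left(4 - 3\right) \left(-5\right)\right) = \left(-27\right) 8 \left(2 + 6 \cdot \frac{1}{5} + 1 \left(-5\right)\right) = - 216 \left(2 + \frac{6}{5} - 5\right) = \left(-216\right) \left(- \frac{9}{5}\right) = \frac{1944}{5}$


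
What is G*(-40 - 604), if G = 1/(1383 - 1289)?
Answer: -322/47 ≈ -6.8511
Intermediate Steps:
G = 1/94 ≈ 0.010638
G*(-40 - 604) = (-40 - 604)/94 = (1/94)*(-644) = -322/47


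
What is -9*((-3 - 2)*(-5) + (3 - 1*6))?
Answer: -198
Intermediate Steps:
-9*((-3 - 2)*(-5) + (3 - 1*6)) = -9*(-5*(-5) + (3 - 6)) = -9*(25 - 3) = -9*22 = -198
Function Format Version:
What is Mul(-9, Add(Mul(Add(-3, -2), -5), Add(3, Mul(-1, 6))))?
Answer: -198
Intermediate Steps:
Mul(-9, Add(Mul(Add(-3, -2), -5), Add(3, Mul(-1, 6)))) = Mul(-9, Add(Mul(-5, -5), Add(3, -6))) = Mul(-9, Add(25, -3)) = Mul(-9, 22) = -198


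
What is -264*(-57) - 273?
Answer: 14775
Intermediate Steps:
-264*(-57) - 273 = 15048 - 273 = 14775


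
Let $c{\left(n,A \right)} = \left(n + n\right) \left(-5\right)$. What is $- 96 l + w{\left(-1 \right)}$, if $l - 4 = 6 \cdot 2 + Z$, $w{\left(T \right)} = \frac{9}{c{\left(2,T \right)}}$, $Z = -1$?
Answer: $- \frac{28809}{20} \approx -1440.4$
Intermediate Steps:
$c{\left(n,A \right)} = - 10 n$ ($c{\left(n,A \right)} = 2 n \left(-5\right) = - 10 n$)
$w{\left(T \right)} = - \frac{9}{20}$ ($w{\left(T \right)} = \frac{9}{\left(-10\right) 2} = \frac{9}{-20} = 9 \left(- \frac{1}{20}\right) = - \frac{9}{20}$)
$l = 15$ ($l = 4 + \left(6 \cdot 2 - 1\right) = 4 + \left(12 - 1\right) = 4 + 11 = 15$)
$- 96 l + w{\left(-1 \right)} = \left(-96\right) 15 - \frac{9}{20} = -1440 - \frac{9}{20} = - \frac{28809}{20}$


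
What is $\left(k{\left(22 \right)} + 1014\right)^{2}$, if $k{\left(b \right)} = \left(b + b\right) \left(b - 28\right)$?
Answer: $562500$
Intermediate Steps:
$k{\left(b \right)} = 2 b \left(-28 + b\right)$
$\left(k{\left(22 \right)} + 1014\right)^{2} = \left(2 \cdot 22 \left(-28 + 22\right) + 1014\right)^{2} = \left(2 \cdot 22 \left(-6\right) + 1014\right)^{2} = \left(-264 + 1014\right)^{2} = 750^{2} = 562500$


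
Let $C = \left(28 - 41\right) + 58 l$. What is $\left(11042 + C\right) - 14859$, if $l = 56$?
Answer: $-582$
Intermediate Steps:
$C = 3235$ ($C = \left(28 - 41\right) + 58 \cdot 56 = \left(28 - 41\right) + 3248 = -13 + 3248 = 3235$)
$\left(11042 + C\right) - 14859 = \left(11042 + 3235\right) - 14859 = 14277 - 14859 = -582$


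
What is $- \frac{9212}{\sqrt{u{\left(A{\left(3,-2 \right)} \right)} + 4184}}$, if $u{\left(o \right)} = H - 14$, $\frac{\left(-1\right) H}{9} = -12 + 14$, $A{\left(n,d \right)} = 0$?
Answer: $- \frac{2303 \sqrt{1038}}{519} \approx -142.96$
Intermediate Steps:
$H = -18$ ($H = - 9 \left(-12 + 14\right) = \left(-9\right) 2 = -18$)
$u{\left(o \right)} = -32$ ($u{\left(o \right)} = -18 - 14 = -32$)
$- \frac{9212}{\sqrt{u{\left(A{\left(3,-2 \right)} \right)} + 4184}} = - \frac{9212}{\sqrt{-32 + 4184}} = - \frac{9212}{\sqrt{4152}} = - \frac{9212}{2 \sqrt{1038}} = - 9212 \frac{\sqrt{1038}}{2076} = - \frac{2303 \sqrt{1038}}{519}$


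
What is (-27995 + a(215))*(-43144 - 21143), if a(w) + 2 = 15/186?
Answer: 111589953183/62 ≈ 1.7998e+9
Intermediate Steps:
a(w) = -119/62 (a(w) = -2 + 15/186 = -2 + 15*(1/186) = -2 + 5/62 = -119/62)
(-27995 + a(215))*(-43144 - 21143) = (-27995 - 119/62)*(-43144 - 21143) = -1735809/62*(-64287) = 111589953183/62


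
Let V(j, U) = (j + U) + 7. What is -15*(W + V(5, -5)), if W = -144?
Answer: 2055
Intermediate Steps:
V(j, U) = 7 + U + j (V(j, U) = (U + j) + 7 = 7 + U + j)
-15*(W + V(5, -5)) = -15*(-144 + (7 - 5 + 5)) = -15*(-144 + 7) = -15*(-137) = 2055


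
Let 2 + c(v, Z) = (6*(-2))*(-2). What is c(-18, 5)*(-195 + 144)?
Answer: -1122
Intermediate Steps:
c(v, Z) = 22 (c(v, Z) = -2 + (6*(-2))*(-2) = -2 - 12*(-2) = -2 + 24 = 22)
c(-18, 5)*(-195 + 144) = 22*(-195 + 144) = 22*(-51) = -1122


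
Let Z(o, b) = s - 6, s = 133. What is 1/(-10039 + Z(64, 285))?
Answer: -1/9912 ≈ -0.00010089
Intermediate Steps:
Z(o, b) = 127 (Z(o, b) = 133 - 6 = 127)
1/(-10039 + Z(64, 285)) = 1/(-10039 + 127) = 1/(-9912) = -1/9912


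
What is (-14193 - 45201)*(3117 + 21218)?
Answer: -1445352990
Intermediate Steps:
(-14193 - 45201)*(3117 + 21218) = -59394*24335 = -1445352990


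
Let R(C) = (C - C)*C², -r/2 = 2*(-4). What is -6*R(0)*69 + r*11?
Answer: 176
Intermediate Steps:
r = 16 (r = -4*(-4) = -2*(-8) = 16)
R(C) = 0 (R(C) = 0*C² = 0)
-6*R(0)*69 + r*11 = -6*0*69 + 16*11 = 0*69 + 176 = 0 + 176 = 176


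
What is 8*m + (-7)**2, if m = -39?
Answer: -263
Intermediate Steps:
8*m + (-7)**2 = 8*(-39) + (-7)**2 = -312 + 49 = -263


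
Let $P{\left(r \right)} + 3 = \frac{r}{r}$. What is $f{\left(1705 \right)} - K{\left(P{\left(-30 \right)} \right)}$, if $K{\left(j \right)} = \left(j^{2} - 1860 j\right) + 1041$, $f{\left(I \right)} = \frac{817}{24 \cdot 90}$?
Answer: $- \frac{10291583}{2160} \approx -4764.6$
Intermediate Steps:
$f{\left(I \right)} = \frac{817}{2160}$
$P{\left(r \right)} = -2$ ($P{\left(r \right)} = -3 + \frac{r}{r} = -3 + 1 = -2$)
$K{\left(j \right)} = 1041 + j^{2} - 1860 j$
$f{\left(1705 \right)} - K{\left(P{\left(-30 \right)} \right)} = \frac{817}{2160} - \left(1041 + \left(-2\right)^{2} - -3720\right) = \frac{817}{2160} - \left(1041 + 4 + 3720\right) = \frac{817}{2160} - 4765 = - \frac{10291583}{2160}$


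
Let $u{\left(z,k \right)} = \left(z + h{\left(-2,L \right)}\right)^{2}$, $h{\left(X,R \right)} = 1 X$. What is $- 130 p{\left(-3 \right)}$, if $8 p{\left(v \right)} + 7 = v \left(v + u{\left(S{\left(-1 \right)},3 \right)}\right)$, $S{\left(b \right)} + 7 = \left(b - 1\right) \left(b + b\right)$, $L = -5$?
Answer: $\frac{4745}{4} \approx 1186.3$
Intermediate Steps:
$h{\left(X,R \right)} = X$
$S{\left(b \right)} = -7 + 2 b \left(-1 + b\right)$ ($S{\left(b \right)} = -7 + \left(b - 1\right) \left(b + b\right) = -7 + \left(-1 + b\right) 2 b = -7 + 2 b \left(-1 + b\right)$)
$u{\left(z,k \right)} = \left(-2 + z\right)^{2}$ ($u{\left(z,k \right)} = \left(z - 2\right)^{2} = \left(-2 + z\right)^{2}$)
$p{\left(v \right)} = - \frac{7}{8} + \frac{v \left(25 + v\right)}{8}$ ($p{\left(v \right)} = - \frac{7}{8} + \frac{v \left(v + \left(-2 - \left(5 - 2\right)\right)^{2}\right)}{8} = - \frac{7}{8} + \frac{v \left(v + \left(-2 + \left(-7 + 2 + 2 \cdot 1\right)\right)^{2}\right)}{8} = - \frac{7}{8} + \frac{v \left(v + \left(-2 + \left(-7 + 2 + 2\right)\right)^{2}\right)}{8} = - \frac{7}{8} + \frac{v \left(v + \left(-2 - 3\right)^{2}\right)}{8} = - \frac{7}{8} + \frac{v \left(v + \left(-5\right)^{2}\right)}{8} = - \frac{7}{8} + \frac{v \left(v + 25\right)}{8} = - \frac{7}{8} + \frac{v \left(25 + v\right)}{8}$)
$- 130 p{\left(-3 \right)} = - 130 \left(- \frac{7}{8} + \frac{\left(-3\right)^{2}}{8} + \frac{25}{8} \left(-3\right)\right) = - 130 \left(- \frac{7}{8} + \frac{1}{8} \cdot 9 - \frac{75}{8}\right) = - 130 \left(- \frac{7}{8} + \frac{9}{8} - \frac{75}{8}\right) = \left(-130\right) \left(- \frac{73}{8}\right) = \frac{4745}{4}$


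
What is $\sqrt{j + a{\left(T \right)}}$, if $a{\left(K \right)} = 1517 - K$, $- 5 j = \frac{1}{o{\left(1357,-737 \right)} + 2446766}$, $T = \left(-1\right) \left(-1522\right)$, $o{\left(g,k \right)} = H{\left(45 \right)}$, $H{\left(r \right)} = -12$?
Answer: $\frac{9 i \sqrt{9238588324670}}{12233770} \approx 2.2361 i$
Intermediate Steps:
$o{\left(g,k \right)} = -12$
$T = 1522$
$j = - \frac{1}{12233770}$ ($j = - \frac{1}{5 \left(-12 + 2446766\right)} = - \frac{1}{5 \cdot 2446754} = \left(- \frac{1}{5}\right) \frac{1}{2446754} = - \frac{1}{12233770} \approx -8.1741 \cdot 10^{-8}$)
$\sqrt{j + a{\left(T \right)}} = \sqrt{- \frac{1}{12233770} + \left(1517 - 1522\right)} = \sqrt{- \frac{1}{12233770} - 5} = \sqrt{- \frac{61168851}{12233770}} = \frac{9 i \sqrt{9238588324670}}{12233770}$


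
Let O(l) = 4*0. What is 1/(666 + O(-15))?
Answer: 1/666 ≈ 0.0015015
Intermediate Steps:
O(l) = 0
1/(666 + O(-15)) = 1/(666 + 0) = 1/666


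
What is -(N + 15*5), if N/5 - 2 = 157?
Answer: -870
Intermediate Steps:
N = 795 (N = 10 + 5*157 = 10 + 785 = 795)
-(N + 15*5) = -(795 + 15*5) = -(795 + 75) = -1*870 = -870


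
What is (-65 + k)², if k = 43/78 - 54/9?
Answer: 30195025/6084 ≈ 4963.0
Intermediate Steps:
k = -425/78 (k = 43*(1/78) - 54*⅑ = 43/78 - 6 = -425/78 ≈ -5.4487)
(-65 + k)² = (-65 - 425/78)² = (-5495/78)² = 30195025/6084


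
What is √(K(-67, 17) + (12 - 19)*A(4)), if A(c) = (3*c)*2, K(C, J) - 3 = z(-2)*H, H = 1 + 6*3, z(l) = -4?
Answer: I*√241 ≈ 15.524*I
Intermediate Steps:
H = 19 (H = 1 + 18 = 19)
K(C, J) = -73 (K(C, J) = 3 - 4*19 = 3 - 76 = -73)
A(c) = 6*c
√(K(-67, 17) + (12 - 19)*A(4)) = √(-73 + (12 - 19)*(6*4)) = √(-73 - 7*24) = √(-73 - 168) = √(-241) = I*√241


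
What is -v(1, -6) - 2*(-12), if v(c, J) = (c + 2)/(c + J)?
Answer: 123/5 ≈ 24.600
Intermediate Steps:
v(c, J) = (2 + c)/(J + c)
-v(1, -6) - 2*(-12) = -(2 + 1)/(-6 + 1) - 2*(-12) = -3/(-5) + 24 = -(-1)*3/5 + 24 = -1*(-⅗) + 24 = ⅗ + 24 = 123/5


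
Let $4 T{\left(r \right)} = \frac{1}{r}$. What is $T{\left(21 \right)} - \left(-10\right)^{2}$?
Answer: $- \frac{8399}{84} \approx -99.988$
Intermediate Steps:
$T{\left(r \right)} = \frac{1}{4 r}$
$T{\left(21 \right)} - \left(-10\right)^{2} = \frac{1}{4 \cdot 21} - \left(-10\right)^{2} = \frac{1}{4} \cdot \frac{1}{21} - 100 = \frac{1}{84} - 100 = - \frac{8399}{84}$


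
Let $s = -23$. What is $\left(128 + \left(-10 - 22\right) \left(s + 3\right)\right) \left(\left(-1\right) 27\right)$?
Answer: $-20736$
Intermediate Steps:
$\left(128 + \left(-10 - 22\right) \left(s + 3\right)\right) \left(\left(-1\right) 27\right) = \left(128 + \left(-10 - 22\right) \left(-23 + 3\right)\right) \left(\left(-1\right) 27\right) = \left(128 - -640\right) \left(-27\right) = \left(128 + 640\right) \left(-27\right) = 768 \left(-27\right) = -20736$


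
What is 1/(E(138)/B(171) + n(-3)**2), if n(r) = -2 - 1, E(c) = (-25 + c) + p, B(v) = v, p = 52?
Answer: 57/568 ≈ 0.10035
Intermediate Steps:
E(c) = 27 + c (E(c) = (-25 + c) + 52 = 27 + c)
n(r) = -3
1/(E(138)/B(171) + n(-3)**2) = 1/((27 + 138)/171 + (-3)**2) = 1/(165*(1/171) + 9) = 1/(55/57 + 9) = 1/(568/57) = 57/568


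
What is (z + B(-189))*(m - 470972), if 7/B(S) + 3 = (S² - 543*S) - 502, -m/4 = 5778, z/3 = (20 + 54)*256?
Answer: -3870601378246172/137843 ≈ -2.8080e+10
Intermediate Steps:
z = 56832 (z = 3*((20 + 54)*256) = 3*(74*256) = 3*18944 = 56832)
m = -23112 (m = -4*5778 = -23112)
B(S) = 7/(-505 + S² - 543*S) (B(S) = 7/(-3 + ((S² - 543*S) - 502)) = 7/(-3 + (-502 + S² - 543*S)) = 7/(-505 + S² - 543*S))
(z + B(-189))*(m - 470972) = (56832 + 7/(-505 + (-189)² - 543*(-189)))*(-23112 - 470972) = (56832 + 7/(-505 + 35721 + 102627))*(-494084) = (56832 + 7/137843)*(-494084) = (7833893383/137843)*(-494084) = -3870601378246172/137843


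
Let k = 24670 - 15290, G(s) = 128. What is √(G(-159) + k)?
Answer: 2*√2377 ≈ 97.509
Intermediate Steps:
k = 9380
√(G(-159) + k) = √(128 + 9380) = √9508 = 2*√2377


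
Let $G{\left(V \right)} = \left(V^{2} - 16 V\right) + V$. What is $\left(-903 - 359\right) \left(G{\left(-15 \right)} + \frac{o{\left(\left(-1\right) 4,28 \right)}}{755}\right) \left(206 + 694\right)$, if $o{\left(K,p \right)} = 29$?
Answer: $- \frac{77184197640}{151} \approx -5.1115 \cdot 10^{8}$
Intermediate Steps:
$G{\left(V \right)} = V^{2} - 15 V$
$\left(-903 - 359\right) \left(G{\left(-15 \right)} + \frac{o{\left(\left(-1\right) 4,28 \right)}}{755}\right) \left(206 + 694\right) = \left(-903 - 359\right) \left(- 15 \left(-15 - 15\right) + \frac{29}{755}\right) \left(206 + 694\right) = - 1262 \left(\left(-15\right) \left(-30\right) + 29 \cdot \frac{1}{755}\right) 900 = - 1262 \left(450 + \frac{29}{755}\right) 900 = - 1262 \cdot \frac{339779}{755} \cdot 900 = \left(-1262\right) \frac{61160220}{151} = - \frac{77184197640}{151}$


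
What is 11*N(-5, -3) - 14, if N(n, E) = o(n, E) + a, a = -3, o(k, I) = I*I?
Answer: 52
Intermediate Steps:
o(k, I) = I²
N(n, E) = -3 + E² (N(n, E) = E² - 3 = -3 + E²)
11*N(-5, -3) - 14 = 11*(-3 + (-3)²) - 14 = 11*(-3 + 9) - 14 = 11*6 - 14 = 66 - 14 = 52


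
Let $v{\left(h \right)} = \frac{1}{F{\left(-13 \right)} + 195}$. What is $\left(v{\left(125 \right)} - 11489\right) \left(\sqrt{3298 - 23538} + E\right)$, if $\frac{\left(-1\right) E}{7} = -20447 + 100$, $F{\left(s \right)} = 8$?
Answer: $- \frac{47454616302}{29} - \frac{9329064 i \sqrt{1265}}{203} \approx -1.6364 \cdot 10^{9} - 1.6345 \cdot 10^{6} i$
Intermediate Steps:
$E = 142429$ ($E = - 7 \left(-20447 + 100\right) = \left(-7\right) \left(-20347\right) = 142429$)
$v{\left(h \right)} = \frac{1}{203}$ ($v{\left(h \right)} = \frac{1}{8 + 195} = \frac{1}{203}$)
$\left(v{\left(125 \right)} - 11489\right) \left(\sqrt{3298 - 23538} + E\right) = \left(\frac{1}{203} - 11489\right) \left(\sqrt{3298 - 23538} + 142429\right) = - \frac{2332266 \left(\sqrt{-20240} + 142429\right)}{203} = - \frac{2332266 \left(4 i \sqrt{1265} + 142429\right)}{203} = - \frac{2332266 \left(142429 + 4 i \sqrt{1265}\right)}{203} = - \frac{47454616302}{29} - \frac{9329064 i \sqrt{1265}}{203}$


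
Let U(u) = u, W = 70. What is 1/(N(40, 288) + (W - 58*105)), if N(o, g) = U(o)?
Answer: -1/5980 ≈ -0.00016722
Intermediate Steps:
N(o, g) = o
1/(N(40, 288) + (W - 58*105)) = 1/(40 + (70 - 58*105)) = 1/(40 + (70 - 6090)) = 1/(40 - 6020) = 1/(-5980) = -1/5980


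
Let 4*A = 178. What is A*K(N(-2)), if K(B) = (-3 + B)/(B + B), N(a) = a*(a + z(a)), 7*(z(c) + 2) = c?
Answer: 1157/80 ≈ 14.462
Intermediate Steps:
A = 89/2 (A = (¼)*178 = 89/2 ≈ 44.500)
z(c) = -2 + c/7
N(a) = a*(-2 + 8*a/7) (N(a) = a*(a + (-2 + a/7)) = a*(-2 + 8*a/7))
K(B) = (-3 + B)/(2*B) (K(B) = (-3 + B)/((2*B)) = (-3 + B)*(1/(2*B)) = (-3 + B)/(2*B))
A*K(N(-2)) = 89*((-3 + (2/7)*(-2)*(-7 + 4*(-2)))/(2*(((2/7)*(-2)*(-7 + 4*(-2))))))/2 = 89*((-3 + (2/7)*(-2)*(-7 - 8))/(2*(((2/7)*(-2)*(-7 - 8)))))/2 = 89*((-3 + (2/7)*(-2)*(-15))/(2*(((2/7)*(-2)*(-15)))))/2 = 89*((-3 + 60/7)/(2*(60/7)))/2 = 89*((½)*(7/60)*(39/7))/2 = (89/2)*(13/40) = 1157/80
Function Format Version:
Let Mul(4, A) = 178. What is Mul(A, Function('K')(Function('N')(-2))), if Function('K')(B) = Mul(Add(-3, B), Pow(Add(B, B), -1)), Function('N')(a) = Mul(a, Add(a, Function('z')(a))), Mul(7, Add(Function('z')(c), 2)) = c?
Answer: Rational(1157, 80) ≈ 14.462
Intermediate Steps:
A = Rational(89, 2) (A = Mul(Rational(1, 4), 178) = Rational(89, 2) ≈ 44.500)
Function('z')(c) = Add(-2, Mul(Rational(1, 7), c))
Function('N')(a) = Mul(a, Add(-2, Mul(Rational(8, 7), a))) (Function('N')(a) = Mul(a, Add(a, Add(-2, Mul(Rational(1, 7), a)))) = Mul(a, Add(-2, Mul(Rational(8, 7), a))))
Function('K')(B) = Mul(Rational(1, 2), Pow(B, -1), Add(-3, B)) (Function('K')(B) = Mul(Add(-3, B), Pow(Mul(2, B), -1)) = Mul(Add(-3, B), Mul(Rational(1, 2), Pow(B, -1))) = Mul(Rational(1, 2), Pow(B, -1), Add(-3, B)))
Mul(A, Function('K')(Function('N')(-2))) = Mul(Rational(89, 2), Mul(Rational(1, 2), Pow(Mul(Rational(2, 7), -2, Add(-7, Mul(4, -2))), -1), Add(-3, Mul(Rational(2, 7), -2, Add(-7, Mul(4, -2)))))) = Mul(Rational(89, 2), Mul(Rational(1, 2), Pow(Mul(Rational(2, 7), -2, Add(-7, -8)), -1), Add(-3, Mul(Rational(2, 7), -2, Add(-7, -8))))) = Mul(Rational(89, 2), Mul(Rational(1, 2), Pow(Mul(Rational(2, 7), -2, -15), -1), Add(-3, Mul(Rational(2, 7), -2, -15)))) = Mul(Rational(89, 2), Mul(Rational(1, 2), Pow(Rational(60, 7), -1), Add(-3, Rational(60, 7)))) = Mul(Rational(89, 2), Mul(Rational(1, 2), Rational(7, 60), Rational(39, 7))) = Mul(Rational(89, 2), Rational(13, 40)) = Rational(1157, 80)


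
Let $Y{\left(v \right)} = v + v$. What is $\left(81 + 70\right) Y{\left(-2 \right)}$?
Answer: $-604$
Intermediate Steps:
$Y{\left(v \right)} = 2 v$
$\left(81 + 70\right) Y{\left(-2 \right)} = \left(81 + 70\right) 2 \left(-2\right) = 151 \left(-4\right) = -604$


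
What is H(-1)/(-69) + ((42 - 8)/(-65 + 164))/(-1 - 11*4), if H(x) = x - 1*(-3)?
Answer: -3752/102465 ≈ -0.036617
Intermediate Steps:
H(x) = 3 + x (H(x) = x + 3 = 3 + x)
H(-1)/(-69) + ((42 - 8)/(-65 + 164))/(-1 - 11*4) = (3 - 1)/(-69) + ((42 - 8)/(-65 + 164))/(-1 - 11*4) = 2*(-1/69) + (34/99)/(-1 - 44) = -2/69 + (34*(1/99))/(-45) = -2/69 + (34/99)*(-1/45) = -2/69 - 34/4455 = -3752/102465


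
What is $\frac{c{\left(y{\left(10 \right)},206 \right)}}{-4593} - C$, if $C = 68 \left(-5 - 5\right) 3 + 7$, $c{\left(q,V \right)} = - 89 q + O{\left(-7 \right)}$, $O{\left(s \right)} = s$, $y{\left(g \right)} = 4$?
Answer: $\frac{3112644}{1531} \approx 2033.1$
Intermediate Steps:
$c{\left(q,V \right)} = -7 - 89 q$ ($c{\left(q,V \right)} = - 89 q - 7 = -7 - 89 q$)
$C = -2033$ ($C = 68 \left(\left(-10\right) 3\right) + 7 = 68 \left(-30\right) + 7 = -2040 + 7 = -2033$)
$\frac{c{\left(y{\left(10 \right)},206 \right)}}{-4593} - C = \frac{-7 - 356}{-4593} - -2033 = \left(-7 - 356\right) \left(- \frac{1}{4593}\right) + 2033 = \left(-363\right) \left(- \frac{1}{4593}\right) + 2033 = \frac{121}{1531} + 2033 = \frac{3112644}{1531}$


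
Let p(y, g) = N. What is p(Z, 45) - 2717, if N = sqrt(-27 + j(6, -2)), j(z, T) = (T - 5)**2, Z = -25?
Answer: -2717 + sqrt(22) ≈ -2712.3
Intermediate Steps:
j(z, T) = (-5 + T)**2
N = sqrt(22) (N = sqrt(-27 + (-5 - 2)**2) = sqrt(-27 + (-7)**2) = sqrt(-27 + 49) = sqrt(22) ≈ 4.6904)
p(y, g) = sqrt(22)
p(Z, 45) - 2717 = sqrt(22) - 2717 = -2717 + sqrt(22)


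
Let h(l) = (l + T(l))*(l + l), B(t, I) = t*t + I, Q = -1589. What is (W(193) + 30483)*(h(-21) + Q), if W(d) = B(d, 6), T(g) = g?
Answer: 11854150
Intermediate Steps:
B(t, I) = I + t² (B(t, I) = t² + I = I + t²)
W(d) = 6 + d²
h(l) = 4*l² (h(l) = (l + l)*(l + l) = (2*l)*(2*l) = 4*l²)
(W(193) + 30483)*(h(-21) + Q) = ((6 + 193²) + 30483)*(4*(-21)² - 1589) = ((6 + 37249) + 30483)*(4*441 - 1589) = (37255 + 30483)*(1764 - 1589) = 67738*175 = 11854150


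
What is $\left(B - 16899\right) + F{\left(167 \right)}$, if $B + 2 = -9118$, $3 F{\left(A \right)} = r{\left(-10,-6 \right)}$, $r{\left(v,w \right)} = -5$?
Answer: $- \frac{78062}{3} \approx -26021.0$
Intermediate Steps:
$F{\left(A \right)} = - \frac{5}{3}$ ($F{\left(A \right)} = \frac{1}{3} \left(-5\right) = - \frac{5}{3}$)
$B = -9120$ ($B = -2 - 9118 = -9120$)
$\left(B - 16899\right) + F{\left(167 \right)} = \left(-9120 - 16899\right) - \frac{5}{3} = -26019 - \frac{5}{3} = - \frac{78062}{3}$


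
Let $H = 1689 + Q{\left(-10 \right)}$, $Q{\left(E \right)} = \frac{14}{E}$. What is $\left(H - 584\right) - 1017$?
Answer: $\frac{433}{5} \approx 86.6$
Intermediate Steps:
$H = \frac{8438}{5}$ ($H = 1689 + \frac{14}{-10} = 1689 + 14 \left(- \frac{1}{10}\right) = 1689 - \frac{7}{5} = \frac{8438}{5} \approx 1687.6$)
$\left(H - 584\right) - 1017 = \left(\frac{8438}{5} - 584\right) - 1017 = \frac{5518}{5} - 1017 = \frac{433}{5}$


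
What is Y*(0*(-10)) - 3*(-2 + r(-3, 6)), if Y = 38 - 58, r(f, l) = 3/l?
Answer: 9/2 ≈ 4.5000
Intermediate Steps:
Y = -20
Y*(0*(-10)) - 3*(-2 + r(-3, 6)) = -0*(-10) - 3*(-2 + 3/6) = -20*0 - 3*(-2 + 3*(1/6)) = 0 - 3*(-2 + 1/2) = 0 - 3*(-3/2) = 0 + 9/2 = 9/2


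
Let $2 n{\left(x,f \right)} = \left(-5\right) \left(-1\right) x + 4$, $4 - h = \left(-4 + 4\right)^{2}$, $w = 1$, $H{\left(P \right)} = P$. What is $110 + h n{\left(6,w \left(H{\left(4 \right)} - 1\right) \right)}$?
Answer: $178$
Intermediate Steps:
$h = 4$ ($h = 4 - \left(-4 + 4\right)^{2} = 4 - 0^{2} = 4 - 0 = 4 + 0 = 4$)
$n{\left(x,f \right)} = 2 + \frac{5 x}{2}$ ($n{\left(x,f \right)} = \frac{\left(-5\right) \left(-1\right) x + 4}{2} = \frac{5 x + 4}{2} = \frac{4 + 5 x}{2} = 2 + \frac{5 x}{2}$)
$110 + h n{\left(6,w \left(H{\left(4 \right)} - 1\right) \right)} = 110 + 4 \left(2 + \frac{5}{2} \cdot 6\right) = 110 + 4 \left(2 + 15\right) = 110 + 4 \cdot 17 = 110 + 68 = 178$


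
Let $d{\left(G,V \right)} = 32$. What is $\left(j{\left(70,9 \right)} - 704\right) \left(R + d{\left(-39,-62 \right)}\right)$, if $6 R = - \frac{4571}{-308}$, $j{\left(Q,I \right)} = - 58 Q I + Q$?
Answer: $- \frac{169160287}{132} \approx -1.2815 \cdot 10^{6}$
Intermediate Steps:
$j{\left(Q,I \right)} = Q - 58 I Q$ ($j{\left(Q,I \right)} = - 58 I Q + Q = Q - 58 I Q$)
$R = \frac{653}{264}$ ($R = \frac{\left(-4571\right) \frac{1}{-308}}{6} = \frac{\left(-4571\right) \left(- \frac{1}{308}\right)}{6} = \frac{1}{6} \cdot \frac{653}{44} = \frac{653}{264} \approx 2.4735$)
$\left(j{\left(70,9 \right)} - 704\right) \left(R + d{\left(-39,-62 \right)}\right) = \left(70 \left(1 - 522\right) - 704\right) \left(\frac{653}{264} + 32\right) = \left(70 \left(1 - 522\right) - 704\right) \frac{9101}{264} = \left(70 \left(-521\right) - 704\right) \frac{9101}{264} = \left(-36470 - 704\right) \frac{9101}{264} = \left(-37174\right) \frac{9101}{264} = - \frac{169160287}{132}$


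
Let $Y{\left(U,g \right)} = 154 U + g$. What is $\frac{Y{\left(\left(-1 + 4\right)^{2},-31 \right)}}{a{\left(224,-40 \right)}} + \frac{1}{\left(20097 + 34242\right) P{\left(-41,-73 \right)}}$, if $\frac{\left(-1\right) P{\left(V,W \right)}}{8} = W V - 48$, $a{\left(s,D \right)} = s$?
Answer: $\frac{216838420997}{35846351520} \approx 6.0491$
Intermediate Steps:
$P{\left(V,W \right)} = 384 - 8 V W$ ($P{\left(V,W \right)} = - 8 \left(W V - 48\right) = - 8 \left(V W - 48\right) = - 8 \left(-48 + V W\right) = 384 - 8 V W$)
$Y{\left(U,g \right)} = g + 154 U$
$\frac{Y{\left(\left(-1 + 4\right)^{2},-31 \right)}}{a{\left(224,-40 \right)}} + \frac{1}{\left(20097 + 34242\right) P{\left(-41,-73 \right)}} = \frac{-31 + 154 \left(-1 + 4\right)^{2}}{224} + \frac{1}{\left(20097 + 34242\right) \left(384 - \left(-328\right) \left(-73\right)\right)} = \left(-31 + 154 \cdot 3^{2}\right) \frac{1}{224} + \frac{1}{54339 \left(384 - 23944\right)} = \left(-31 + 154 \cdot 9\right) \frac{1}{224} + \frac{1}{54339 \left(-23560\right)} = \left(-31 + 1386\right) \frac{1}{224} + \frac{1}{54339} \left(- \frac{1}{23560}\right) = 1355 \cdot \frac{1}{224} - \frac{1}{1280226840} = \frac{1355}{224} - \frac{1}{1280226840} = \frac{216838420997}{35846351520}$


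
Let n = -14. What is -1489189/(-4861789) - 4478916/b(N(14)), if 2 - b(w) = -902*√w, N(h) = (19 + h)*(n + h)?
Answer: -10887770781173/4861789 ≈ -2.2395e+6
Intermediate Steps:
N(h) = (-14 + h)*(19 + h) (N(h) = (19 + h)*(-14 + h) = (-14 + h)*(19 + h))
b(w) = 2 + 902*√w (b(w) = 2 - (-902)*√w = 2 + 902*√w)
-1489189/(-4861789) - 4478916/b(N(14)) = -1489189/(-4861789) - 4478916/(2 + 902*√(-266 + 14² + 5*14)) = -1489189*(-1/4861789) - 4478916/(2 + 902*√(-266 + 196 + 70)) = 1489189/4861789 - 4478916/(2 + 902*√0) = 1489189/4861789 - 4478916/(2 + 902*0) = 1489189/4861789 - 4478916/(2 + 0) = 1489189/4861789 - 4478916/2 = 1489189/4861789 - 4478916*½ = 1489189/4861789 - 2239458 = -10887770781173/4861789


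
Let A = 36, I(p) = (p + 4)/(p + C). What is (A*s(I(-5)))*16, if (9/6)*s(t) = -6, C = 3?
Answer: -2304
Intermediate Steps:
I(p) = (4 + p)/(3 + p) (I(p) = (p + 4)/(p + 3) = (4 + p)/(3 + p))
s(t) = -4 (s(t) = (⅔)*(-6) = -4)
(A*s(I(-5)))*16 = (36*(-4))*16 = -144*16 = -2304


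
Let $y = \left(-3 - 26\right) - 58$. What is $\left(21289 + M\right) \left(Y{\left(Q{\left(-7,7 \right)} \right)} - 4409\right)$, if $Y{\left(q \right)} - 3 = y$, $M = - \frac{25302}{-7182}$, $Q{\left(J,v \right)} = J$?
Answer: $- \frac{114513764950}{1197} \approx -9.5667 \cdot 10^{7}$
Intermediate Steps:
$M = \frac{4217}{1197}$ ($M = \left(-25302\right) \left(- \frac{1}{7182}\right) = \frac{4217}{1197} \approx 3.523$)
$y = -87$ ($y = -29 - 58 = -87$)
$Y{\left(q \right)} = -84$ ($Y{\left(q \right)} = 3 - 87 = -84$)
$\left(21289 + M\right) \left(Y{\left(Q{\left(-7,7 \right)} \right)} - 4409\right) = \left(21289 + \frac{4217}{1197}\right) \left(-84 - 4409\right) = \frac{25487150}{1197} \left(-4493\right) = - \frac{114513764950}{1197}$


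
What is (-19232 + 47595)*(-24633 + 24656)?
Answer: 652349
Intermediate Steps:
(-19232 + 47595)*(-24633 + 24656) = 28363*23 = 652349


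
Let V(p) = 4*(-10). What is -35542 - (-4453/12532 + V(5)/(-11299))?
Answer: -5032664261689/141599068 ≈ -35542.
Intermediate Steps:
V(p) = -40
-35542 - (-4453/12532 + V(5)/(-11299)) = -35542 - (-4453/12532 - 40/(-11299)) = -35542 - (-4453*1/12532 - 40*(-1/11299)) = -35542 - (-4453/12532 + 40/11299) = -35542 - 1*(-49813167/141599068) = -35542 + 49813167/141599068 = -5032664261689/141599068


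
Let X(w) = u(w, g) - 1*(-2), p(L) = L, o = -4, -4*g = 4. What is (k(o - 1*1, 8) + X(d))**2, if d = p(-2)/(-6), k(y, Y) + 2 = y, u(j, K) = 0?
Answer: 25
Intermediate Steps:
g = -1 (g = -1/4*4 = -1)
k(y, Y) = -2 + y
d = 1/3 (d = -2/(-6) = -2*(-1/6) = 1/3 ≈ 0.33333)
X(w) = 2 (X(w) = 0 - 1*(-2) = 0 + 2 = 2)
(k(o - 1*1, 8) + X(d))**2 = ((-2 + (-4 - 1*1)) + 2)**2 = ((-2 + (-4 - 1)) + 2)**2 = ((-2 - 5) + 2)**2 = (-7 + 2)**2 = (-5)**2 = 25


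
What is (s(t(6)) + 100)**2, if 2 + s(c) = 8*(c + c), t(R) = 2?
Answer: 16900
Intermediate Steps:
s(c) = -2 + 16*c (s(c) = -2 + 8*(c + c) = -2 + 8*(2*c) = -2 + 16*c)
(s(t(6)) + 100)**2 = ((-2 + 16*2) + 100)**2 = ((-2 + 32) + 100)**2 = (30 + 100)**2 = 130**2 = 16900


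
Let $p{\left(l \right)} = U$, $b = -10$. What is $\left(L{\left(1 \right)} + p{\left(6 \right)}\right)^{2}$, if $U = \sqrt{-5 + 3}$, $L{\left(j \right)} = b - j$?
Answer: $\left(11 - i \sqrt{2}\right)^{2} \approx 119.0 - 31.113 i$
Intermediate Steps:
$L{\left(j \right)} = -10 - j$
$U = i \sqrt{2}$ ($U = \sqrt{-2} = i \sqrt{2} \approx 1.4142 i$)
$p{\left(l \right)} = i \sqrt{2}$
$\left(L{\left(1 \right)} + p{\left(6 \right)}\right)^{2} = \left(\left(-10 - 1\right) + i \sqrt{2}\right)^{2} = \left(-11 + i \sqrt{2}\right)^{2}$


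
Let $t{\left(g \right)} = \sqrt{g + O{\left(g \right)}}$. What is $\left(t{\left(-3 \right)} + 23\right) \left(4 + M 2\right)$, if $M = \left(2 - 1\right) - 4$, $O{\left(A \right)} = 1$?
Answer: $-46 - 2 i \sqrt{2} \approx -46.0 - 2.8284 i$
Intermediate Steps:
$M = -3$ ($M = 1 - 4 = -3$)
$t{\left(g \right)} = \sqrt{1 + g}$ ($t{\left(g \right)} = \sqrt{g + 1} = \sqrt{1 + g}$)
$\left(t{\left(-3 \right)} + 23\right) \left(4 + M 2\right) = \left(\sqrt{1 - 3} + 23\right) \left(4 - 6\right) = \left(\sqrt{-2} + 23\right) \left(4 - 6\right) = \left(i \sqrt{2} + 23\right) \left(-2\right) = \left(23 + i \sqrt{2}\right) \left(-2\right) = -46 - 2 i \sqrt{2}$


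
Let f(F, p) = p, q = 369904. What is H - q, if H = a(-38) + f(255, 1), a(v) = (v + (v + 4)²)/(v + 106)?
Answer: -12576143/34 ≈ -3.6989e+5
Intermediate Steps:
a(v) = (v + (4 + v)²)/(106 + v)
H = 593/34 (H = (-38 + (4 - 38)²)/(106 - 38) + 1 = (-38 + (-34)²)/68 + 1 = (-38 + 1156)/68 + 1 = (1/68)*1118 + 1 = 559/34 + 1 = 593/34 ≈ 17.441)
H - q = 593/34 - 1*369904 = 593/34 - 369904 = -12576143/34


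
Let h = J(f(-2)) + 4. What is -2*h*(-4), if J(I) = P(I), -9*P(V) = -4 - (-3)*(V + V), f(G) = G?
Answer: 416/9 ≈ 46.222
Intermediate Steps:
P(V) = 4/9 - 2*V/3 (P(V) = -(-4 - (-3)*(V + V))/9 = -(-4 - (-3)*2*V)/9 = -(-4 - (-6)*V)/9 = -(-4 + 6*V)/9 = 4/9 - 2*V/3)
J(I) = 4/9 - 2*I/3
h = 52/9 (h = (4/9 - ⅔*(-2)) + 4 = (4/9 + 4/3) + 4 = 16/9 + 4 = 52/9 ≈ 5.7778)
-2*h*(-4) = -2*52/9*(-4) = -104/9*(-4) = 416/9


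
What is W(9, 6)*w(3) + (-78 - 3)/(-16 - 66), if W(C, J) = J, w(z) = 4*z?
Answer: 5985/82 ≈ 72.988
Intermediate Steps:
W(9, 6)*w(3) + (-78 - 3)/(-16 - 66) = 6*(4*3) + (-78 - 3)/(-16 - 66) = 6*12 - 81/(-82) = 72 - 81*(-1/82) = 72 + 81/82 = 5985/82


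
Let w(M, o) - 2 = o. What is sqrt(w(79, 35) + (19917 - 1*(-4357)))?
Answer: sqrt(24311) ≈ 155.92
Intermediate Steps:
w(M, o) = 2 + o
sqrt(w(79, 35) + (19917 - 1*(-4357))) = sqrt((2 + 35) + (19917 - 1*(-4357))) = sqrt(37 + (19917 + 4357)) = sqrt(37 + 24274) = sqrt(24311)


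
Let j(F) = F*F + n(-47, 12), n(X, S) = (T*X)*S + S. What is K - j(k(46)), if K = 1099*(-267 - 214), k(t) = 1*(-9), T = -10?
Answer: -534352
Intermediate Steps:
k(t) = -9
K = -528619 (K = 1099*(-481) = -528619)
n(X, S) = S - 10*S*X (n(X, S) = (-10*X)*S + S = -10*S*X + S = S - 10*S*X)
j(F) = 5652 + F**2 (j(F) = F*F + 12*(1 - 10*(-47)) = F**2 + 12*(1 + 470) = F**2 + 12*471 = F**2 + 5652 = 5652 + F**2)
K - j(k(46)) = -528619 - (5652 + (-9)**2) = -528619 - (5652 + 81) = -528619 - 1*5733 = -528619 - 5733 = -534352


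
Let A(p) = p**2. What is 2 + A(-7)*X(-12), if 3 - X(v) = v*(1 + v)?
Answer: -6319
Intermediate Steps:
X(v) = 3 - v*(1 + v)
2 + A(-7)*X(-12) = 2 + (-7)**2*(3 - 1*(-12) - 1*(-12)**2) = 2 + 49*(3 + 12 - 1*144) = 2 + 49*(3 + 12 - 144) = 2 + 49*(-129) = 2 - 6321 = -6319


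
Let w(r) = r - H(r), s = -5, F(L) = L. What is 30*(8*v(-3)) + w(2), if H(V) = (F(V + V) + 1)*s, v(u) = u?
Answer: -693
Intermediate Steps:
H(V) = -5 - 10*V (H(V) = ((V + V) + 1)*(-5) = (2*V + 1)*(-5) = (1 + 2*V)*(-5) = -5 - 10*V)
w(r) = 5 + 11*r (w(r) = r - (-5 - 10*r) = r + (5 + 10*r) = 5 + 11*r)
30*(8*v(-3)) + w(2) = 30*(8*(-3)) + (5 + 11*2) = 30*(-24) + (5 + 22) = -720 + 27 = -693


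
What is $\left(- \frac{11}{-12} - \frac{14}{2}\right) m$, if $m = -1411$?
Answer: $\frac{103003}{12} \approx 8583.6$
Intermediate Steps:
$\left(- \frac{11}{-12} - \frac{14}{2}\right) m = \left(- \frac{11}{-12} - \frac{14}{2}\right) \left(-1411\right) = \left(\left(-11\right) \left(- \frac{1}{12}\right) - 7\right) \left(-1411\right) = \left(\frac{11}{12} - 7\right) \left(-1411\right) = \left(- \frac{73}{12}\right) \left(-1411\right) = \frac{103003}{12}$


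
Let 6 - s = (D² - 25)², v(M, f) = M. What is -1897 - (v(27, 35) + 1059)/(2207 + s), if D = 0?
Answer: -1506761/794 ≈ -1897.7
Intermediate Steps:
s = -619 (s = 6 - (0² - 25)² = 6 - (0 - 25)² = 6 - 1*(-25)² = 6 - 1*625 = 6 - 625 = -619)
-1897 - (v(27, 35) + 1059)/(2207 + s) = -1897 - (27 + 1059)/(2207 - 619) = -1897 - 1086/1588 = -1897 - 1*543/794 = -1897 - 543/794 = -1506761/794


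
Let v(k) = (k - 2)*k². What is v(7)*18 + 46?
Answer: 4456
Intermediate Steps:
v(k) = k²*(-2 + k) (v(k) = (-2 + k)*k² = k²*(-2 + k))
v(7)*18 + 46 = (7²*(-2 + 7))*18 + 46 = (49*5)*18 + 46 = 245*18 + 46 = 4410 + 46 = 4456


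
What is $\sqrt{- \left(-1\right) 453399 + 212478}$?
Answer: $\sqrt{665877} \approx 816.01$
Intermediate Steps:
$\sqrt{- \left(-1\right) 453399 + 212478} = \sqrt{\left(-1\right) \left(-453399\right) + 212478} = \sqrt{453399 + 212478} = \sqrt{665877}$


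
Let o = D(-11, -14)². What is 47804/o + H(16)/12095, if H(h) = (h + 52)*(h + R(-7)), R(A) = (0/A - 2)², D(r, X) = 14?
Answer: 28922797/118531 ≈ 244.01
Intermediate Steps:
R(A) = 4 (R(A) = (0 - 2)² = (-2)² = 4)
o = 196 (o = 14² = 196)
H(h) = (4 + h)*(52 + h) (H(h) = (h + 52)*(h + 4) = (52 + h)*(4 + h) = (4 + h)*(52 + h))
47804/o + H(16)/12095 = 47804/196 + (208 + 16² + 56*16)/12095 = 47804*(1/196) + (208 + 256 + 896)*(1/12095) = 11951/49 + 1360*(1/12095) = 11951/49 + 272/2419 = 28922797/118531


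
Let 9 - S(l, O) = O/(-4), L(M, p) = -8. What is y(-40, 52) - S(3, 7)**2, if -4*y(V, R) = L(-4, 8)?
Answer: -1817/16 ≈ -113.56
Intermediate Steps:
S(l, O) = 9 + O/4 (S(l, O) = 9 - O/(-4) = 9 - O*(-1)/4 = 9 - (-1)*O/4 = 9 + O/4)
y(V, R) = 2 (y(V, R) = -1/4*(-8) = 2)
y(-40, 52) - S(3, 7)**2 = 2 - (9 + (1/4)*7)**2 = 2 - (9 + 7/4)**2 = 2 - (43/4)**2 = 2 - 1*1849/16 = 2 - 1849/16 = -1817/16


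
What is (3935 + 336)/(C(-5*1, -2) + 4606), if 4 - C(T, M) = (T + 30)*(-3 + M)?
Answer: 4271/4735 ≈ 0.90201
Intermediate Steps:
C(T, M) = 4 - (-3 + M)*(30 + T) (C(T, M) = 4 - (T + 30)*(-3 + M) = 4 - (30 + T)*(-3 + M) = 4 - (-3 + M)*(30 + T))
(3935 + 336)/(C(-5*1, -2) + 4606) = (3935 + 336)/((94 - 30*(-2) + 3*(-5*1) - 1*(-2)*(-5*1)) + 4606) = 4271/((94 + 60 + 3*(-5) - 1*(-2)*(-5)) + 4606) = 4271/((94 + 60 - 15 - 10) + 4606) = 4271/(129 + 4606) = 4271/4735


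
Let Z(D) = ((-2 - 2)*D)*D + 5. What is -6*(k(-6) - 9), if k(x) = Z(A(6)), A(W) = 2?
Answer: 120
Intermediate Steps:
Z(D) = 5 - 4*D² (Z(D) = (-4*D)*D + 5 = -4*D² + 5 = 5 - 4*D²)
k(x) = -11 (k(x) = 5 - 4*2² = 5 - 4*4 = 5 - 16 = -11)
-6*(k(-6) - 9) = -6*(-11 - 9) = -6*(-20) = 120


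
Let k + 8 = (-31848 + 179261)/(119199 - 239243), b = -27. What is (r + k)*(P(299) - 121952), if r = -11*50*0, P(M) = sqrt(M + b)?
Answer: 33773539320/30011 - 1107765*sqrt(17)/30011 ≈ 1.1252e+6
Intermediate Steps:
P(M) = sqrt(-27 + M) (P(M) = sqrt(M - 27) = sqrt(-27 + M))
k = -1107765/120044 (k = -8 + (-31848 + 179261)/(119199 - 239243) = -8 + 147413/(-120044) = -8 + 147413*(-1/120044) = -8 - 147413/120044 = -1107765/120044 ≈ -9.2280)
r = 0 (r = -550*0 = 0)
(r + k)*(P(299) - 121952) = (0 - 1107765/120044)*(sqrt(-27 + 299) - 121952) = -1107765*(sqrt(272) - 121952)/120044 = -1107765*(4*sqrt(17) - 121952)/120044 = -1107765*(-121952 + 4*sqrt(17))/120044 = 33773539320/30011 - 1107765*sqrt(17)/30011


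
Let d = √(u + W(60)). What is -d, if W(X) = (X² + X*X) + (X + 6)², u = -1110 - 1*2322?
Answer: -2*√2031 ≈ -90.133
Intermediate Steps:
u = -3432 (u = -1110 - 2322 = -3432)
W(X) = (6 + X)² + 2*X² (W(X) = (X² + X²) + (6 + X)² = 2*X² + (6 + X)² = (6 + X)² + 2*X²)
d = 2*√2031 (d = √(-3432 + ((6 + 60)² + 2*60²)) = √(-3432 + (66² + 2*3600)) = √(-3432 + (4356 + 7200)) = √(-3432 + 11556) = √8124 = 2*√2031 ≈ 90.133)
-d = -2*√2031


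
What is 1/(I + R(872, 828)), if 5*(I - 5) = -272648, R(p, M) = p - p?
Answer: -5/272623 ≈ -1.8340e-5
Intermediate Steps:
R(p, M) = 0
I = -272623/5 (I = 5 + (⅕)*(-272648) = 5 - 272648/5 = -272623/5 ≈ -54525.)
1/(I + R(872, 828)) = 1/(-272623/5 + 0) = 1/(-272623/5) = -5/272623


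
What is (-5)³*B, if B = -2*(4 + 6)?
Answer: 2500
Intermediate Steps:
B = -20 (B = -2*10 = -20)
(-5)³*B = (-5)³*(-20) = -125*(-20) = 2500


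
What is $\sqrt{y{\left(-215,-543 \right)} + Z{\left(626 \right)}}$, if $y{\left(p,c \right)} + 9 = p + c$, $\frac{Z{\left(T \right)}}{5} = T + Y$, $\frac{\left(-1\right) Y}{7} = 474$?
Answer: $i \sqrt{14227} \approx 119.28 i$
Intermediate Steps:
$Y = -3318$ ($Y = \left(-7\right) 474 = -3318$)
$Z{\left(T \right)} = -16590 + 5 T$ ($Z{\left(T \right)} = 5 \left(T - 3318\right) = 5 \left(-3318 + T\right) = -16590 + 5 T$)
$y{\left(p,c \right)} = -9 + c + p$ ($y{\left(p,c \right)} = -9 + \left(p + c\right) = -9 + \left(c + p\right) = -9 + c + p$)
$\sqrt{y{\left(-215,-543 \right)} + Z{\left(626 \right)}} = \sqrt{\left(-9 - 543 - 215\right) + \left(-16590 + 5 \cdot 626\right)} = \sqrt{-767 + \left(-16590 + 3130\right)} = \sqrt{-767 - 13460} = \sqrt{-14227} = i \sqrt{14227}$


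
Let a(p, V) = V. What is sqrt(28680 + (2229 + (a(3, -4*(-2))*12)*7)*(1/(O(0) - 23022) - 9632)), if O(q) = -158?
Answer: I*sqrt(3749601286842495)/11590 ≈ 5283.3*I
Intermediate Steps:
sqrt(28680 + (2229 + (a(3, -4*(-2))*12)*7)*(1/(O(0) - 23022) - 9632)) = sqrt(28680 + (2229 + (-4*(-2)*12)*7)*(1/(-158 - 23022) - 9632)) = sqrt(28680 + (2229 + (8*12)*7)*(1/(-23180) - 9632)) = sqrt(28680 + (2229 + 96*7)*(-1/23180 - 9632)) = sqrt(28680 + (2229 + 672)*(-223269761/23180)) = sqrt(28680 + 2901*(-223269761/23180)) = sqrt(28680 - 647705576661/23180) = sqrt(-647040774261/23180) = I*sqrt(3749601286842495)/11590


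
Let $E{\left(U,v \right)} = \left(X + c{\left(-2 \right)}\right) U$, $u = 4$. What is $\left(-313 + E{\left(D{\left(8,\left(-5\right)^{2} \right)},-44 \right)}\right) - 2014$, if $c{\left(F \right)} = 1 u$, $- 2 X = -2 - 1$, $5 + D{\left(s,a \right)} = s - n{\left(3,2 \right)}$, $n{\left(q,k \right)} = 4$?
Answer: $- \frac{4665}{2} \approx -2332.5$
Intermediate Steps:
$D{\left(s,a \right)} = -9 + s$ ($D{\left(s,a \right)} = -5 + \left(s - 4\right) = -5 + \left(-4 + s\right) = -9 + s$)
$X = \frac{3}{2}$ ($X = - \frac{-2 - 1}{2} = \left(- \frac{1}{2}\right) \left(-3\right) = \frac{3}{2} \approx 1.5$)
$c{\left(F \right)} = 4$ ($c{\left(F \right)} = 1 \cdot 4 = 4$)
$E{\left(U,v \right)} = \frac{11 U}{2}$ ($E{\left(U,v \right)} = \left(\frac{3}{2} + 4\right) U = \frac{11 U}{2}$)
$\left(-313 + E{\left(D{\left(8,\left(-5\right)^{2} \right)},-44 \right)}\right) - 2014 = \left(-313 + \frac{11 \left(-9 + 8\right)}{2}\right) - 2014 = \left(-313 + \frac{11}{2} \left(-1\right)\right) - 2014 = \left(-313 - \frac{11}{2}\right) - 2014 = - \frac{637}{2} - 2014 = - \frac{4665}{2}$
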